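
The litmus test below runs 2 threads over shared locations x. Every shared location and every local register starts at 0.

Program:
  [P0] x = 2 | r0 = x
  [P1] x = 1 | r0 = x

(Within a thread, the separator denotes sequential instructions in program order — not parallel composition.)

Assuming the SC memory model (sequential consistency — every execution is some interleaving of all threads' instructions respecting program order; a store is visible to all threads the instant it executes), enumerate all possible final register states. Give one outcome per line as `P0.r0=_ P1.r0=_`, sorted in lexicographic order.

P0.r0=1 P1.r0=1
P0.r0=2 P1.r0=1
P0.r0=2 P1.r0=2

outcome vector order: (P0.r0,P1.r0)
|SC outcomes| = 3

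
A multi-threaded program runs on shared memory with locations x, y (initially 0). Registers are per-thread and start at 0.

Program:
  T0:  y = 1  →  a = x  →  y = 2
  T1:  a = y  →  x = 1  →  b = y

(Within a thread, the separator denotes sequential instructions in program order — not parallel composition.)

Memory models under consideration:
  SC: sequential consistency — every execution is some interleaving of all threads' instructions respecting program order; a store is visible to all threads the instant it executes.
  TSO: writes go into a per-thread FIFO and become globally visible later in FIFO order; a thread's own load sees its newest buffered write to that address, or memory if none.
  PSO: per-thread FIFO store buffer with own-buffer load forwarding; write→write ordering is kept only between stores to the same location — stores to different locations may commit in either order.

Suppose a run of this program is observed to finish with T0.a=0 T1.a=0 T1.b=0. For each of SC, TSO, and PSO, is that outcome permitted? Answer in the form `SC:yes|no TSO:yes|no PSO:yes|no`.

SC:no TSO:yes PSO:yes

outcome vector order: (T0.a,T1.a,T1.b)
SC: 10 outcomes — {0/0/1, 0/0/2, 0/1/1, 0/1/2, 0/2/2, 1/0/0, 1/0/1, 1/0/2, 1/1/1, 1/1/2}
TSO: 11 outcomes — {0/0/0, 0/0/1, 0/0/2, 0/1/1, 0/1/2, 0/2/2, 1/0/0, 1/0/1, 1/0/2, 1/1/1, 1/1/2}
PSO: 11 outcomes — {0/0/0, 0/0/1, 0/0/2, 0/1/1, 0/1/2, 0/2/2, 1/0/0, 1/0/1, 1/0/2, 1/1/1, 1/1/2}
target 0/0/0 ∈ {TSO,PSO}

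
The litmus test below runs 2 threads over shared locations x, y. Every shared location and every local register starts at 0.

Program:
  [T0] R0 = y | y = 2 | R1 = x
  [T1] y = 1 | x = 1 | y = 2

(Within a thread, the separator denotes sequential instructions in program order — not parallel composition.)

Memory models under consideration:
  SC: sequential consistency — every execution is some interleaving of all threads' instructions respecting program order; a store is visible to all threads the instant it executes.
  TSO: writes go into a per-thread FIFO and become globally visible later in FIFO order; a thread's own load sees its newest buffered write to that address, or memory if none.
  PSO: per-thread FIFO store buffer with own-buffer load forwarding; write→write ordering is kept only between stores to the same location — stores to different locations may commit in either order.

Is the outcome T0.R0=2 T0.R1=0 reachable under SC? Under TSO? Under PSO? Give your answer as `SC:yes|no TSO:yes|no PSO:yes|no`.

SC:no TSO:no PSO:yes

outcome vector order: (T0.R0,T0.R1)
[SC] allowed = {(0,0); (0,1); (1,0); (1,1); (2,1)}
[TSO] allowed = {(0,0); (0,1); (1,0); (1,1); (2,1)}
[PSO] allowed = {(0,0); (0,1); (1,0); (1,1); (2,0); (2,1)}
target (2,0) ∈ {PSO}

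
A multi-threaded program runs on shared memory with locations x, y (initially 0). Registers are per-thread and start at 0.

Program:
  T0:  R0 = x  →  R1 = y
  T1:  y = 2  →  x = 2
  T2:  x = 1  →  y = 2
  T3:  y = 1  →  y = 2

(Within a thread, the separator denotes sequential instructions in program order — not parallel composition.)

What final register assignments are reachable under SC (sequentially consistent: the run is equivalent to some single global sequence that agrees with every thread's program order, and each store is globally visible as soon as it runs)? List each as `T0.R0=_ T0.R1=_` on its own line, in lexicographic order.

outcome vector order: (T0.R0,T0.R1)
|SC outcomes| = 8

T0.R0=0 T0.R1=0
T0.R0=0 T0.R1=1
T0.R0=0 T0.R1=2
T0.R0=1 T0.R1=0
T0.R0=1 T0.R1=1
T0.R0=1 T0.R1=2
T0.R0=2 T0.R1=1
T0.R0=2 T0.R1=2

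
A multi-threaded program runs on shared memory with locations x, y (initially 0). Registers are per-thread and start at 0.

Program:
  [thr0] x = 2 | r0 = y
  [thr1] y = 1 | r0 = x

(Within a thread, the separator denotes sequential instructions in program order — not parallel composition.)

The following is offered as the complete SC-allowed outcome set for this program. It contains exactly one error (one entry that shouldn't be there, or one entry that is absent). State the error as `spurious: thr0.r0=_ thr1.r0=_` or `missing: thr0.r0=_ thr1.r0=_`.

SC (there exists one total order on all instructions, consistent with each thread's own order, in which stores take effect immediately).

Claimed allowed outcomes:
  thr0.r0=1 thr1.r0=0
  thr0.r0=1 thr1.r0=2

outcome vector order: (thr0.r0,thr1.r0)
SC: 3 outcomes — {(0,2) (1,0) (1,2)}
SC∖claimed = {(0,2)}

missing: thr0.r0=0 thr1.r0=2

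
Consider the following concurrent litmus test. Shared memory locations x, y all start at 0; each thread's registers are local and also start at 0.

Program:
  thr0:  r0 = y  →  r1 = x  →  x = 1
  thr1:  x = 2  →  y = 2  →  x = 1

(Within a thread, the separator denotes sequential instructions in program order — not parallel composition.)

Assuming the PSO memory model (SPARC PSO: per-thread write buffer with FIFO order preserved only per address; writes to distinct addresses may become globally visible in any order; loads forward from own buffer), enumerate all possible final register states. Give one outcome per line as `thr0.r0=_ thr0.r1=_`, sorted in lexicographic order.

outcome vector order: (thr0.r0,thr0.r1)
|PSO outcomes| = 6

thr0.r0=0 thr0.r1=0
thr0.r0=0 thr0.r1=1
thr0.r0=0 thr0.r1=2
thr0.r0=2 thr0.r1=0
thr0.r0=2 thr0.r1=1
thr0.r0=2 thr0.r1=2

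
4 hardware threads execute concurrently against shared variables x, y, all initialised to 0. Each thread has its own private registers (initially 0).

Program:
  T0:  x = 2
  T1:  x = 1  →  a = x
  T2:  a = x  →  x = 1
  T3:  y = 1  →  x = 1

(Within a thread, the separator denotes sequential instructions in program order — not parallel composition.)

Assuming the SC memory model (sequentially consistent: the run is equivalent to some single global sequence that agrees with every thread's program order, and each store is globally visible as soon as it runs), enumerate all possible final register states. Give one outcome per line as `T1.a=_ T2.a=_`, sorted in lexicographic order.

T1.a=1 T2.a=0
T1.a=1 T2.a=1
T1.a=1 T2.a=2
T1.a=2 T2.a=0
T1.a=2 T2.a=1
T1.a=2 T2.a=2

outcome vector order: (T1.a,T2.a)
|SC outcomes| = 6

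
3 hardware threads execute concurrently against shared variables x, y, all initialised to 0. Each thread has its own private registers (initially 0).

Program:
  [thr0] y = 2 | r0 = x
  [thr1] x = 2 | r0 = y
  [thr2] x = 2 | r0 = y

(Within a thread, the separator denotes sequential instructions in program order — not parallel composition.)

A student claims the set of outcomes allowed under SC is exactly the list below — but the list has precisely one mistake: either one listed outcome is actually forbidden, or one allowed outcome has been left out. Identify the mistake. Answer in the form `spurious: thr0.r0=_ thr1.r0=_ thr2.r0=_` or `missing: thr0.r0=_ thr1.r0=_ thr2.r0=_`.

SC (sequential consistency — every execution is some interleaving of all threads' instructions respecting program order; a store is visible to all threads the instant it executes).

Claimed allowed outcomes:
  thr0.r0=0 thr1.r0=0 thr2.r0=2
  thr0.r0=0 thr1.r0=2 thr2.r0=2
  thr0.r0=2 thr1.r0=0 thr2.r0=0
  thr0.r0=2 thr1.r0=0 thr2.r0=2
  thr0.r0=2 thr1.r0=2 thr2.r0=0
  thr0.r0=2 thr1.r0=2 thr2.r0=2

spurious: thr0.r0=0 thr1.r0=0 thr2.r0=2

outcome vector order: (thr0.r0,thr1.r0,thr2.r0)
[SC] allowed = {022, 200, 202, 220, 222}
claimed∖SC = {002}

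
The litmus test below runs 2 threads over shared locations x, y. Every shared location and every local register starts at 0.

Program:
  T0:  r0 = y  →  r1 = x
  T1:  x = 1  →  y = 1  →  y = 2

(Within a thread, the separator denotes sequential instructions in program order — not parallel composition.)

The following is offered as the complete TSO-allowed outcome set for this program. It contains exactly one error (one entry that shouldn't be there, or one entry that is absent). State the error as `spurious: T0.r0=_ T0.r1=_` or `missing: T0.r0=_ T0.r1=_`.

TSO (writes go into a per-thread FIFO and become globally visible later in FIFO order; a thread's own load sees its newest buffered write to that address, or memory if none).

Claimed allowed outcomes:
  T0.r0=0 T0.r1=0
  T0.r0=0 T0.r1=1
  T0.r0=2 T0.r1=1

outcome vector order: (T0.r0,T0.r1)
TSO: 4 outcomes — {<0 0>; <0 1>; <1 1>; <2 1>}
TSO∖claimed = {<1 1>}

missing: T0.r0=1 T0.r1=1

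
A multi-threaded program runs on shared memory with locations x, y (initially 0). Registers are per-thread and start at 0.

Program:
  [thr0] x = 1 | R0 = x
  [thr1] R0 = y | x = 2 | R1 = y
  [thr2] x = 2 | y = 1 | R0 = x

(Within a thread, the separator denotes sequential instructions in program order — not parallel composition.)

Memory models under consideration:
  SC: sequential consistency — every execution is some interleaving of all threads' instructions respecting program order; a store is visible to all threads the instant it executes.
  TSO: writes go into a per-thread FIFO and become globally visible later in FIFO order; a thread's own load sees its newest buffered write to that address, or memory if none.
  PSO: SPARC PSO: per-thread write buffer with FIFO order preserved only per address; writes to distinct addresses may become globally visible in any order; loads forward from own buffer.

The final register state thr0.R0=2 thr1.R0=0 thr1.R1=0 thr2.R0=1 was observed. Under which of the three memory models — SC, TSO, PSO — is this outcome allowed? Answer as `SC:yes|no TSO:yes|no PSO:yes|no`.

SC:no TSO:yes PSO:yes

outcome vector order: (thr0.R0,thr1.R0,thr1.R1,thr2.R0)
[SC] allowed = {1001, 1002, 1011, 1012, 1111, 1112, 2002, 2011, 2012, 2111, 2112}
[TSO] allowed = {1001, 1002, 1011, 1012, 1111, 1112, 2001, 2002, 2011, 2012, 2111, 2112}
[PSO] allowed = {1001, 1002, 1011, 1012, 1111, 1112, 2001, 2002, 2011, 2012, 2111, 2112}
target 2001 ∈ {TSO,PSO}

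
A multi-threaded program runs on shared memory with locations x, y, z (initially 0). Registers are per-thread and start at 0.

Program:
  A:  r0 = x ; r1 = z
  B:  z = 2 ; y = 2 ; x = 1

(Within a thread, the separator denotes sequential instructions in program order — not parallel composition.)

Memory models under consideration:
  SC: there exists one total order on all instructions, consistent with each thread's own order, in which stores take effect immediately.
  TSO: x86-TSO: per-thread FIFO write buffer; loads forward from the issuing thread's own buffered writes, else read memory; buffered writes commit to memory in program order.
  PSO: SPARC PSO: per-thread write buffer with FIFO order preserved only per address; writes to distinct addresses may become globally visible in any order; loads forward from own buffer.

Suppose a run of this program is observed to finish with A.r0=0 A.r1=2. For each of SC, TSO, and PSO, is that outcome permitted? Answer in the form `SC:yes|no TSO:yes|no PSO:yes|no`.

outcome vector order: (A.r0,A.r1)
under SC → <0 0>, <0 2>, <1 2>
under TSO → <0 0>, <0 2>, <1 2>
under PSO → <0 0>, <0 2>, <1 0>, <1 2>
target <0 2> ∈ {SC,TSO,PSO}

SC:yes TSO:yes PSO:yes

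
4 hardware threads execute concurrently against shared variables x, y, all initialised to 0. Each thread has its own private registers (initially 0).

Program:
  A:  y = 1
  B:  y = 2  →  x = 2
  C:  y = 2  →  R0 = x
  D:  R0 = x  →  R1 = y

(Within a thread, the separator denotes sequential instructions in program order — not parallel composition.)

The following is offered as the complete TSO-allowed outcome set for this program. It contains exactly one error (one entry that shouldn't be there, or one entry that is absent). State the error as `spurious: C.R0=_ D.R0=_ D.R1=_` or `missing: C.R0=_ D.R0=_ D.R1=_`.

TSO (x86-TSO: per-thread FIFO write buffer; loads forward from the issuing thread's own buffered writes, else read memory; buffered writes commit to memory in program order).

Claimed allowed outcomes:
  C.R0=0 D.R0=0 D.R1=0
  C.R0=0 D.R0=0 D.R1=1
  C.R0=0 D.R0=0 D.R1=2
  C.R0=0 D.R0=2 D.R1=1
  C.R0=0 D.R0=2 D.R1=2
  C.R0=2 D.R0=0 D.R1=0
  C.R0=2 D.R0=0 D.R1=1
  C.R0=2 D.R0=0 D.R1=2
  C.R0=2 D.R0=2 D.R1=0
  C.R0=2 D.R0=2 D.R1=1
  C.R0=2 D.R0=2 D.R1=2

outcome vector order: (C.R0,D.R0,D.R1)
[TSO] allowed = {000 001 002 021 022 200 201 202 221 222}
claimed∖TSO = {220}

spurious: C.R0=2 D.R0=2 D.R1=0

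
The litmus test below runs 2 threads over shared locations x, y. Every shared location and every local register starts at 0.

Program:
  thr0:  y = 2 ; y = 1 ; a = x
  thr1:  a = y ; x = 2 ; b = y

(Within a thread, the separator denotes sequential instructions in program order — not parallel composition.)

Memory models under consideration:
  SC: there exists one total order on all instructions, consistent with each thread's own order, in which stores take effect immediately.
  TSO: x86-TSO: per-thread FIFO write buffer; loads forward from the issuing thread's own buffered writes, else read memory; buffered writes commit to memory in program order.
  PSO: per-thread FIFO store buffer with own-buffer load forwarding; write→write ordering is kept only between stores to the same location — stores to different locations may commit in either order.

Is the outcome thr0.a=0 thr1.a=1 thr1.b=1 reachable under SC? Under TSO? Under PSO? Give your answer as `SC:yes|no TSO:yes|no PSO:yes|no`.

SC:yes TSO:yes PSO:yes

outcome vector order: (thr0.a,thr1.a,thr1.b)
SC: 9 outcomes — {<0 0 1>; <0 1 1>; <0 2 1>; <2 0 0>; <2 0 1>; <2 0 2>; <2 1 1>; <2 2 1>; <2 2 2>}
TSO: 12 outcomes — {<0 0 0>; <0 0 1>; <0 0 2>; <0 1 1>; <0 2 1>; <0 2 2>; <2 0 0>; <2 0 1>; <2 0 2>; <2 1 1>; <2 2 1>; <2 2 2>}
PSO: 12 outcomes — {<0 0 0>; <0 0 1>; <0 0 2>; <0 1 1>; <0 2 1>; <0 2 2>; <2 0 0>; <2 0 1>; <2 0 2>; <2 1 1>; <2 2 1>; <2 2 2>}
target <0 1 1> ∈ {SC,TSO,PSO}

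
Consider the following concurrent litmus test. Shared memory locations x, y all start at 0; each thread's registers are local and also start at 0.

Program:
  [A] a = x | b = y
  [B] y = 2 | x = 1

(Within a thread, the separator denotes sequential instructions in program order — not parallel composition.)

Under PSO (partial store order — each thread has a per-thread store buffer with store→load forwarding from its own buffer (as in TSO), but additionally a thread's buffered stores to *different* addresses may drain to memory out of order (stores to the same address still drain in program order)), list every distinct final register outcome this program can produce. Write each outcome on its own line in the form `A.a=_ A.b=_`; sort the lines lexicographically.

outcome vector order: (A.a,A.b)
|PSO outcomes| = 4

A.a=0 A.b=0
A.a=0 A.b=2
A.a=1 A.b=0
A.a=1 A.b=2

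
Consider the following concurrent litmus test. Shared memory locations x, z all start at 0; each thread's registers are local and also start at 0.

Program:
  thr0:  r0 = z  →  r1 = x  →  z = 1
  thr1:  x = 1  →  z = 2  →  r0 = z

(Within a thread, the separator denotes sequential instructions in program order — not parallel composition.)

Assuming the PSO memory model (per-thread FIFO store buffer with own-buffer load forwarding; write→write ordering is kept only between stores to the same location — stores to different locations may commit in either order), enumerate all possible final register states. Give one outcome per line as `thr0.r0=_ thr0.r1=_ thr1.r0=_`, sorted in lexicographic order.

outcome vector order: (thr0.r0,thr0.r1,thr1.r0)
|PSO outcomes| = 8

thr0.r0=0 thr0.r1=0 thr1.r0=1
thr0.r0=0 thr0.r1=0 thr1.r0=2
thr0.r0=0 thr0.r1=1 thr1.r0=1
thr0.r0=0 thr0.r1=1 thr1.r0=2
thr0.r0=2 thr0.r1=0 thr1.r0=1
thr0.r0=2 thr0.r1=0 thr1.r0=2
thr0.r0=2 thr0.r1=1 thr1.r0=1
thr0.r0=2 thr0.r1=1 thr1.r0=2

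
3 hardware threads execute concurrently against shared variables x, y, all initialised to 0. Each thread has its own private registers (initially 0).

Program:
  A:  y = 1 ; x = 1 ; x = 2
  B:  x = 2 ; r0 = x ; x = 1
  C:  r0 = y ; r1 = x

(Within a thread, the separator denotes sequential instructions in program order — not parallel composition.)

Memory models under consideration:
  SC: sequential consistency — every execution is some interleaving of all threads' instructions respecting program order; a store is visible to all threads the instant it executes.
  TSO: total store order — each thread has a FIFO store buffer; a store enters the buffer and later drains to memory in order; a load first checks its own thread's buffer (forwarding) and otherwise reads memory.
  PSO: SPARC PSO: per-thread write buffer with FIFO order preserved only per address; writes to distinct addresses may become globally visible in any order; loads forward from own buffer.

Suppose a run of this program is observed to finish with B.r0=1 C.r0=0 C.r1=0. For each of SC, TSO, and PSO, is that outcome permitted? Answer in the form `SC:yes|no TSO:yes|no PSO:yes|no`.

outcome vector order: (B.r0,C.r0,C.r1)
SC (12): (1,0,0) (1,0,1) (1,0,2) (1,1,0) (1,1,1) (1,1,2) (2,0,0) (2,0,1) (2,0,2) (2,1,0) (2,1,1) (2,1,2)
TSO (12): (1,0,0) (1,0,1) (1,0,2) (1,1,0) (1,1,1) (1,1,2) (2,0,0) (2,0,1) (2,0,2) (2,1,0) (2,1,1) (2,1,2)
PSO (12): (1,0,0) (1,0,1) (1,0,2) (1,1,0) (1,1,1) (1,1,2) (2,0,0) (2,0,1) (2,0,2) (2,1,0) (2,1,1) (2,1,2)
target (1,0,0) ∈ {SC,TSO,PSO}

SC:yes TSO:yes PSO:yes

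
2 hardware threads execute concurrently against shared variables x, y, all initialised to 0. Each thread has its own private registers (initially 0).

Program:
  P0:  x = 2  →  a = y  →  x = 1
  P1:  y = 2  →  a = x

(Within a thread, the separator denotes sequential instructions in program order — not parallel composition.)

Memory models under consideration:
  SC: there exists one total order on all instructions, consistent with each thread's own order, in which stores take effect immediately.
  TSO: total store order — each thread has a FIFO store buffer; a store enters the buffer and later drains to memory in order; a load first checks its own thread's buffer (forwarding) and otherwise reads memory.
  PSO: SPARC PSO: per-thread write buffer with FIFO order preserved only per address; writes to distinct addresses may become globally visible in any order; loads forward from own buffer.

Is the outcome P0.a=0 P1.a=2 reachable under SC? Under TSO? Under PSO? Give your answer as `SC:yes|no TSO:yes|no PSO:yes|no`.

SC:yes TSO:yes PSO:yes

outcome vector order: (P0.a,P1.a)
SC (5): (0,1); (0,2); (2,0); (2,1); (2,2)
TSO (6): (0,0); (0,1); (0,2); (2,0); (2,1); (2,2)
PSO (6): (0,0); (0,1); (0,2); (2,0); (2,1); (2,2)
target (0,2) ∈ {SC,TSO,PSO}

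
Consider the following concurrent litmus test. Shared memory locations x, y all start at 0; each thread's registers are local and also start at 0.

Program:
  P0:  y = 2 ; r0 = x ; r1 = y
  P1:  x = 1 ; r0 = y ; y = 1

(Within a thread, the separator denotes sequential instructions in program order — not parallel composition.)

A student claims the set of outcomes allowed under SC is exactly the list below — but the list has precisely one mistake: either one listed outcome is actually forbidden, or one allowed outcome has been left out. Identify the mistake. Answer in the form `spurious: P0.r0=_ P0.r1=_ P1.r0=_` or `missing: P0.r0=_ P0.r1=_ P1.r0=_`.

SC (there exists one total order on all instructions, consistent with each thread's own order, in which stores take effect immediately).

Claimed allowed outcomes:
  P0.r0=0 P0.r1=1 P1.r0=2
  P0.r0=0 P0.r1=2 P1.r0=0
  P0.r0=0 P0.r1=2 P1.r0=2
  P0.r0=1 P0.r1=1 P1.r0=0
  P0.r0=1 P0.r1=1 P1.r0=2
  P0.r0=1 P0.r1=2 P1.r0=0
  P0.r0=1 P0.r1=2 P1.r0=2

outcome vector order: (P0.r0,P0.r1,P1.r0)
SC (6): <0 1 2> <0 2 2> <1 1 0> <1 1 2> <1 2 0> <1 2 2>
claimed∖SC = {<0 2 0>}

spurious: P0.r0=0 P0.r1=2 P1.r0=0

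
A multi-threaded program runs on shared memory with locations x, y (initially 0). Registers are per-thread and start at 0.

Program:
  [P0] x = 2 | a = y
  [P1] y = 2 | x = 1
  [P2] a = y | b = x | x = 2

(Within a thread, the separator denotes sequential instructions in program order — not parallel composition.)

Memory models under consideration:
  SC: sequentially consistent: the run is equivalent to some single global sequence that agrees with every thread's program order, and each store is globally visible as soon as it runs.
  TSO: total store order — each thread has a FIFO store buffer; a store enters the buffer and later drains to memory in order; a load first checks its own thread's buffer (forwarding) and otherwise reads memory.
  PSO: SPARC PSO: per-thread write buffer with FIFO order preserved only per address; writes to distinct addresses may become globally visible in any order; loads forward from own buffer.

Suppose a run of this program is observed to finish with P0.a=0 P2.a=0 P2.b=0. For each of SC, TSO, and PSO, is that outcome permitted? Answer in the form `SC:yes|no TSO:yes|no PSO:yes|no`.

outcome vector order: (P0.a,P2.a,P2.b)
SC (11): 000; 001; 002; 021; 022; 200; 201; 202; 220; 221; 222
TSO (12): 000; 001; 002; 020; 021; 022; 200; 201; 202; 220; 221; 222
PSO (12): 000; 001; 002; 020; 021; 022; 200; 201; 202; 220; 221; 222
target 000 ∈ {SC,TSO,PSO}

SC:yes TSO:yes PSO:yes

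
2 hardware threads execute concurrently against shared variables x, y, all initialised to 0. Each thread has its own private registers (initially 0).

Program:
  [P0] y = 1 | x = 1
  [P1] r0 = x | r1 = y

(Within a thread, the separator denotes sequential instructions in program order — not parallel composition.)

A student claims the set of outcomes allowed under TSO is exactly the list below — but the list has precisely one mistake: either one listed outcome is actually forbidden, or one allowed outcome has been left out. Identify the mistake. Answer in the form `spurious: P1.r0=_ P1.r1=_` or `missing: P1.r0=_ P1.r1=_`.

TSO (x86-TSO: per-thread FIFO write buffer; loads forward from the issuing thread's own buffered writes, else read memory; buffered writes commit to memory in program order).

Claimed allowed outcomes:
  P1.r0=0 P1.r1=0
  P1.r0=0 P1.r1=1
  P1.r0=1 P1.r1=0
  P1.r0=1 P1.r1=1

outcome vector order: (P1.r0,P1.r1)
TSO: 3 outcomes — {(0,0) (0,1) (1,1)}
claimed∖TSO = {(1,0)}

spurious: P1.r0=1 P1.r1=0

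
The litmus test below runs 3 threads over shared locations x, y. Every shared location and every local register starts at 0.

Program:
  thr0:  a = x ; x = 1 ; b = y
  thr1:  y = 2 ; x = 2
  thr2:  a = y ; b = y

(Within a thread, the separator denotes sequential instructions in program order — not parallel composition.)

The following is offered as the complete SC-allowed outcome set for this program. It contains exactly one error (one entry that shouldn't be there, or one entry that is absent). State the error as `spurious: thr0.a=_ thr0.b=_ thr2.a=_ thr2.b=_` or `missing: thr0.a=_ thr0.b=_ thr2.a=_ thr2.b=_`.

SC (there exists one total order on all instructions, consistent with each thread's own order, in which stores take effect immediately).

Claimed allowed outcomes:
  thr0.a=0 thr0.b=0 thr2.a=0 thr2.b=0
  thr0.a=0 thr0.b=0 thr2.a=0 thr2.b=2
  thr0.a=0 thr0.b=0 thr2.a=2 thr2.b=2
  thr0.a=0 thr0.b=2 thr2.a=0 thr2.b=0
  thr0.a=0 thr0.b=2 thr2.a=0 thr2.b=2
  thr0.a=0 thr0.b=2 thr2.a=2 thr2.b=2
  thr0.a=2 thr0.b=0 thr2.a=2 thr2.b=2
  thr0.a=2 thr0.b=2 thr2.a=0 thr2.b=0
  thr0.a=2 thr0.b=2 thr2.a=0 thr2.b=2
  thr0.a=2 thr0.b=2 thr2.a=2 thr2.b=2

outcome vector order: (thr0.a,thr0.b,thr2.a,thr2.b)
under SC → 0000 0002 0022 0200 0202 0222 2200 2202 2222
claimed∖SC = {2022}

spurious: thr0.a=2 thr0.b=0 thr2.a=2 thr2.b=2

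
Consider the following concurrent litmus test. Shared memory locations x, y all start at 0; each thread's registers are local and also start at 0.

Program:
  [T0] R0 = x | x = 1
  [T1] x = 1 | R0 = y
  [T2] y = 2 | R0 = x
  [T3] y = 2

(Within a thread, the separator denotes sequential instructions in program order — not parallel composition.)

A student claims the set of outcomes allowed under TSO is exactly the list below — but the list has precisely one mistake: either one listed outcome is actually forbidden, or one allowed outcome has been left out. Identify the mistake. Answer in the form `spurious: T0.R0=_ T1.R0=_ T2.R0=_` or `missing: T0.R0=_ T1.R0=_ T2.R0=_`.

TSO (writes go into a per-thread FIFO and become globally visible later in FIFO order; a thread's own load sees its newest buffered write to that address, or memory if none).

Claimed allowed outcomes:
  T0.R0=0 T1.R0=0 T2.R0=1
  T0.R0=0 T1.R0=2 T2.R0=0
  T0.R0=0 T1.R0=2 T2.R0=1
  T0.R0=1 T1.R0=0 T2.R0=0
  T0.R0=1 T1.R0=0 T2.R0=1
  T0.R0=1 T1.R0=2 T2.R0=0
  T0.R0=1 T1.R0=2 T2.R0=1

outcome vector order: (T0.R0,T1.R0,T2.R0)
under TSO → 0/0/0; 0/0/1; 0/2/0; 0/2/1; 1/0/0; 1/0/1; 1/2/0; 1/2/1
TSO∖claimed = {0/0/0}

missing: T0.R0=0 T1.R0=0 T2.R0=0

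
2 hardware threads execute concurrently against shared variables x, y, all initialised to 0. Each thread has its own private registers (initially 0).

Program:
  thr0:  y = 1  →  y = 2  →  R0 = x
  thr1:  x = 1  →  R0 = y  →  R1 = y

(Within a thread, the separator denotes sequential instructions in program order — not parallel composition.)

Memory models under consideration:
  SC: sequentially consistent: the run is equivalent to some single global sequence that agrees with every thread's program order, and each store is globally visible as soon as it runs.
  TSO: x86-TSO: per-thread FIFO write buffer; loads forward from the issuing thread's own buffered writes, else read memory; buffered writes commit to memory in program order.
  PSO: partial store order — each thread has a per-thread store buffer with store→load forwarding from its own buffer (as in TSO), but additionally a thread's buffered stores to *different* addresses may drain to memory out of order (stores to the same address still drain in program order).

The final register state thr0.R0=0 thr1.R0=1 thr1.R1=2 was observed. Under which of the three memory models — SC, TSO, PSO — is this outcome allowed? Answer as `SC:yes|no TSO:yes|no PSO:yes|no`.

outcome vector order: (thr0.R0,thr1.R0,thr1.R1)
[SC] allowed = {<0 2 2> <1 0 0> <1 0 1> <1 0 2> <1 1 1> <1 1 2> <1 2 2>}
[TSO] allowed = {<0 0 0> <0 0 1> <0 0 2> <0 1 1> <0 1 2> <0 2 2> <1 0 0> <1 0 1> <1 0 2> <1 1 1> <1 1 2> <1 2 2>}
[PSO] allowed = {<0 0 0> <0 0 1> <0 0 2> <0 1 1> <0 1 2> <0 2 2> <1 0 0> <1 0 1> <1 0 2> <1 1 1> <1 1 2> <1 2 2>}
target <0 1 2> ∈ {TSO,PSO}

SC:no TSO:yes PSO:yes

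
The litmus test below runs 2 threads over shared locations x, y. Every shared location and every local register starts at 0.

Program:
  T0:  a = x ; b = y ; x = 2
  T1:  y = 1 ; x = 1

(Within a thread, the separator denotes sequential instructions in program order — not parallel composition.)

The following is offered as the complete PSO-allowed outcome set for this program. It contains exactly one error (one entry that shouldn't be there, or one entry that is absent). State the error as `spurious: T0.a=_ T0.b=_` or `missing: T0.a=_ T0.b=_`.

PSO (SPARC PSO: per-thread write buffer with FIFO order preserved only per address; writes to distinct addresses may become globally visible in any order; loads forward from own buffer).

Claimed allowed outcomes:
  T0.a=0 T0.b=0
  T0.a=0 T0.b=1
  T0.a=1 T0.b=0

outcome vector order: (T0.a,T0.b)
under PSO → 00, 01, 10, 11
PSO∖claimed = {11}

missing: T0.a=1 T0.b=1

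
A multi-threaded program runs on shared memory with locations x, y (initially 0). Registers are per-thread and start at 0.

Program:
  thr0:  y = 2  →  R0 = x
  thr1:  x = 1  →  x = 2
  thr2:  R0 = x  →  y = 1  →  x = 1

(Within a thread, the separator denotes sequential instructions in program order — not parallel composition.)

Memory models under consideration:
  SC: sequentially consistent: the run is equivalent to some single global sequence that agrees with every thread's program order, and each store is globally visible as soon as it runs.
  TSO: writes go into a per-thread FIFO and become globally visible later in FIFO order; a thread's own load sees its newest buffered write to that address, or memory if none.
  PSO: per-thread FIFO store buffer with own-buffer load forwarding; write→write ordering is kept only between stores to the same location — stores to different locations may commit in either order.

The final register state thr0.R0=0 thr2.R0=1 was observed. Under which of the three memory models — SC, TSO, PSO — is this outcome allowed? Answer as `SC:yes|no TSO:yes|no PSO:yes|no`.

SC:yes TSO:yes PSO:yes

outcome vector order: (thr0.R0,thr2.R0)
SC: 9 outcomes — {(0,0); (0,1); (0,2); (1,0); (1,1); (1,2); (2,0); (2,1); (2,2)}
TSO: 9 outcomes — {(0,0); (0,1); (0,2); (1,0); (1,1); (1,2); (2,0); (2,1); (2,2)}
PSO: 9 outcomes — {(0,0); (0,1); (0,2); (1,0); (1,1); (1,2); (2,0); (2,1); (2,2)}
target (0,1) ∈ {SC,TSO,PSO}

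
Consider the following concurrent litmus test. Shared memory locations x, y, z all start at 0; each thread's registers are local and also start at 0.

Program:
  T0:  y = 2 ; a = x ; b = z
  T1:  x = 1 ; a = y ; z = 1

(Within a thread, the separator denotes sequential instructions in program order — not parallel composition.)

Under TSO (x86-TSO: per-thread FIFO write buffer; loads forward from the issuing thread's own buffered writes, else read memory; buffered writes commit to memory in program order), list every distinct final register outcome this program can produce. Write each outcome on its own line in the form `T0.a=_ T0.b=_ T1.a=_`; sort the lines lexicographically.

T0.a=0 T0.b=0 T1.a=0
T0.a=0 T0.b=0 T1.a=2
T0.a=0 T0.b=1 T1.a=0
T0.a=0 T0.b=1 T1.a=2
T0.a=1 T0.b=0 T1.a=0
T0.a=1 T0.b=0 T1.a=2
T0.a=1 T0.b=1 T1.a=0
T0.a=1 T0.b=1 T1.a=2

outcome vector order: (T0.a,T0.b,T1.a)
|TSO outcomes| = 8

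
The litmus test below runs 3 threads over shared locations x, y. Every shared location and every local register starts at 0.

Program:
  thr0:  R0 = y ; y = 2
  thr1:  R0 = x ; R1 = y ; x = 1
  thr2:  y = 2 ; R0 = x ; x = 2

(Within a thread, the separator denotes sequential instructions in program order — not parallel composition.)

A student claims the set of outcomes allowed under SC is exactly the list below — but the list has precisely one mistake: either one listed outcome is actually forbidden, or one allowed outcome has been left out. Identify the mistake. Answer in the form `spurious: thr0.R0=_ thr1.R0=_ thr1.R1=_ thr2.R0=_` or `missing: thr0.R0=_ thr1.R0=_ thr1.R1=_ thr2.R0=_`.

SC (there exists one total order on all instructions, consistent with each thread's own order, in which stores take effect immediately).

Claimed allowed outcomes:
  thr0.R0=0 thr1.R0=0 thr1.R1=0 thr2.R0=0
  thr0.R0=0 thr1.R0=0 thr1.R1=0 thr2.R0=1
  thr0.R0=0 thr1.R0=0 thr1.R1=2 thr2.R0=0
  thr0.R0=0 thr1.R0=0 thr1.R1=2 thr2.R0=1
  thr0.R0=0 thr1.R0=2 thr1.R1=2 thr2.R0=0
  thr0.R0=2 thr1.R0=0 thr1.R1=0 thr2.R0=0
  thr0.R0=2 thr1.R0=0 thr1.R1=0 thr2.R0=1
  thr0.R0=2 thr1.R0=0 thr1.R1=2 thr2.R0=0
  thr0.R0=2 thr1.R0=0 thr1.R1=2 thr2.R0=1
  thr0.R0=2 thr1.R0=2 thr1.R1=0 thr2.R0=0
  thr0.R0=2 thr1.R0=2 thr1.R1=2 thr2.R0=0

outcome vector order: (thr0.R0,thr1.R0,thr1.R1,thr2.R0)
under SC → 0000, 0001, 0020, 0021, 0220, 2000, 2001, 2020, 2021, 2220
claimed∖SC = {2200}

spurious: thr0.R0=2 thr1.R0=2 thr1.R1=0 thr2.R0=0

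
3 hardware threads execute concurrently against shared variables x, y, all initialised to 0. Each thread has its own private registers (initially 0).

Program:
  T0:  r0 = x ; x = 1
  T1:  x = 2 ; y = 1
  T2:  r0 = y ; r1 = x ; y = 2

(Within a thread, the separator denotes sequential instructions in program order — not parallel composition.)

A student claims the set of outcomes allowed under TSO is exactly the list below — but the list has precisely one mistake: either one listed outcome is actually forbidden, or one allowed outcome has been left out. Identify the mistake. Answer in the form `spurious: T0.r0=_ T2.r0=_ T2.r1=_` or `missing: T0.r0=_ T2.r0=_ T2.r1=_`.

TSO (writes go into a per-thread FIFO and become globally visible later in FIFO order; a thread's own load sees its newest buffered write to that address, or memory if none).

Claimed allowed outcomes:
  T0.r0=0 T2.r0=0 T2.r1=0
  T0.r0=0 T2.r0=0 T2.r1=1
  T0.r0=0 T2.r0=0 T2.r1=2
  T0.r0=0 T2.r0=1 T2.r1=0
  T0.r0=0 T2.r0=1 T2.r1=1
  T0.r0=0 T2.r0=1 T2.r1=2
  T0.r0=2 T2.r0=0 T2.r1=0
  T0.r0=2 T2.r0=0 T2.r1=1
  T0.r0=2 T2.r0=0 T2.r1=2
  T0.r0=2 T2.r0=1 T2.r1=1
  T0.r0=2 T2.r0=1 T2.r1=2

spurious: T0.r0=0 T2.r0=1 T2.r1=0

outcome vector order: (T0.r0,T2.r0,T2.r1)
under TSO → 000; 001; 002; 011; 012; 200; 201; 202; 211; 212
claimed∖TSO = {010}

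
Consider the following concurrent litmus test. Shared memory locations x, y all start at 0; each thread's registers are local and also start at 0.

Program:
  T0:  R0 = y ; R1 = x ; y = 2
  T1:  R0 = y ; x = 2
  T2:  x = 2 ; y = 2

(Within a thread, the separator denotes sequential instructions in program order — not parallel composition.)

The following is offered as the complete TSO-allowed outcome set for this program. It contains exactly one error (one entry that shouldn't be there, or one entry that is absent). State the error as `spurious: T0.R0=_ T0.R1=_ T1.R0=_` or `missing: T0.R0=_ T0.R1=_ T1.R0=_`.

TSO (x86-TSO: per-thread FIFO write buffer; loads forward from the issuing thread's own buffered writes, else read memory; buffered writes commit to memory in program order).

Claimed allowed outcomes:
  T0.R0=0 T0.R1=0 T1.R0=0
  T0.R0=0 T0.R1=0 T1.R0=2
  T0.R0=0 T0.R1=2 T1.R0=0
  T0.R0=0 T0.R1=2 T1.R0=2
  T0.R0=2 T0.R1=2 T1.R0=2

missing: T0.R0=2 T0.R1=2 T1.R0=0

outcome vector order: (T0.R0,T0.R1,T1.R0)
TSO: 6 outcomes — {<0 0 0>, <0 0 2>, <0 2 0>, <0 2 2>, <2 2 0>, <2 2 2>}
TSO∖claimed = {<2 2 0>}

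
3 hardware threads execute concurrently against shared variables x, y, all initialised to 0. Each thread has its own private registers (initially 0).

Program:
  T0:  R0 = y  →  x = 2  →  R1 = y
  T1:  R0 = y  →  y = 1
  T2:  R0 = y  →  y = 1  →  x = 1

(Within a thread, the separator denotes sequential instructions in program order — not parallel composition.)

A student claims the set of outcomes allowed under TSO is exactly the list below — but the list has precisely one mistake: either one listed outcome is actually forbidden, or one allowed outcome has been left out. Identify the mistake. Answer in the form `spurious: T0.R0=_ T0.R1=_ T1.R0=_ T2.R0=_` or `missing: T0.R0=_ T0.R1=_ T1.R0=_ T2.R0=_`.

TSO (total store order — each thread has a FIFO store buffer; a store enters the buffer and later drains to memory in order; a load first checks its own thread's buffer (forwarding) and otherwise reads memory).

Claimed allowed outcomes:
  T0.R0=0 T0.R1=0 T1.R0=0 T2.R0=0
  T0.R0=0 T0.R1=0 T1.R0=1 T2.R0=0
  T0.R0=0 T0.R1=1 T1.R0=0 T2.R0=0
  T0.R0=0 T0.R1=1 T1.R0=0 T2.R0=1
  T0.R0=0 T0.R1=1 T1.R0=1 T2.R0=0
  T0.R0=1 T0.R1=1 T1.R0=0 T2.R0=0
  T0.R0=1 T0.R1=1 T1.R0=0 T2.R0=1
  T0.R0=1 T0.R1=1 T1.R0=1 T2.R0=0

missing: T0.R0=0 T0.R1=0 T1.R0=0 T2.R0=1

outcome vector order: (T0.R0,T0.R1,T1.R0,T2.R0)
TSO: 9 outcomes — {(0,0,0,0); (0,0,0,1); (0,0,1,0); (0,1,0,0); (0,1,0,1); (0,1,1,0); (1,1,0,0); (1,1,0,1); (1,1,1,0)}
TSO∖claimed = {(0,0,0,1)}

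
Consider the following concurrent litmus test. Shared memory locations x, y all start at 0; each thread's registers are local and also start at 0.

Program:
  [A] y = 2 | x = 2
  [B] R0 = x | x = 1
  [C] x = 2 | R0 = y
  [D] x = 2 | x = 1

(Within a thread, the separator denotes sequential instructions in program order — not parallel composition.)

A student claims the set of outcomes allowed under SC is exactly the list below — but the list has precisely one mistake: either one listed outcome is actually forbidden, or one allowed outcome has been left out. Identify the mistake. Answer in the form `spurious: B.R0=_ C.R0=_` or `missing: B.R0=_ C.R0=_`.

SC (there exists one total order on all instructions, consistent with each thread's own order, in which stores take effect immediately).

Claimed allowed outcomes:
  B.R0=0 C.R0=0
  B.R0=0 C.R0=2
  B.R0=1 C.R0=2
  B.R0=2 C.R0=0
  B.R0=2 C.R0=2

missing: B.R0=1 C.R0=0

outcome vector order: (B.R0,C.R0)
under SC → 0/0, 0/2, 1/0, 1/2, 2/0, 2/2
SC∖claimed = {1/0}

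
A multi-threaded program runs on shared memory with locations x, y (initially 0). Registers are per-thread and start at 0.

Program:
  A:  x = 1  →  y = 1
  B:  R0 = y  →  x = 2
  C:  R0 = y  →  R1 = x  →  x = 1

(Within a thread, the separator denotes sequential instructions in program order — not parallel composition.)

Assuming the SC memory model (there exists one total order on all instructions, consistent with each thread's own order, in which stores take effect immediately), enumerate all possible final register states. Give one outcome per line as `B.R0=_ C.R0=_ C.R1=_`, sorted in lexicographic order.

B.R0=0 C.R0=0 C.R1=0
B.R0=0 C.R0=0 C.R1=1
B.R0=0 C.R0=0 C.R1=2
B.R0=0 C.R0=1 C.R1=1
B.R0=0 C.R0=1 C.R1=2
B.R0=1 C.R0=0 C.R1=0
B.R0=1 C.R0=0 C.R1=1
B.R0=1 C.R0=0 C.R1=2
B.R0=1 C.R0=1 C.R1=1
B.R0=1 C.R0=1 C.R1=2

outcome vector order: (B.R0,C.R0,C.R1)
|SC outcomes| = 10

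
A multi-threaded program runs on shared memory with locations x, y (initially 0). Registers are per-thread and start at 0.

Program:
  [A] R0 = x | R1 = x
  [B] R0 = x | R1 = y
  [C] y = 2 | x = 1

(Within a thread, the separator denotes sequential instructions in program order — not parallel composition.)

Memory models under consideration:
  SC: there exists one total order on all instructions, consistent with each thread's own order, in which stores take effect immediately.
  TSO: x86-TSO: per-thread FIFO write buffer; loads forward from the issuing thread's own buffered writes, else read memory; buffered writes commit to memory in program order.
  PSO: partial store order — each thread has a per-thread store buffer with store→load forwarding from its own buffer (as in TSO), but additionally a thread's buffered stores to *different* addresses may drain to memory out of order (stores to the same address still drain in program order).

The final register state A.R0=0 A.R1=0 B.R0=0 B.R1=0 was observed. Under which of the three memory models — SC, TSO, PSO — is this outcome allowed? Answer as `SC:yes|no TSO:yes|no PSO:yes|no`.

SC:yes TSO:yes PSO:yes

outcome vector order: (A.R0,A.R1,B.R0,B.R1)
[SC] allowed = {(0,0,0,0), (0,0,0,2), (0,0,1,2), (0,1,0,0), (0,1,0,2), (0,1,1,2), (1,1,0,0), (1,1,0,2), (1,1,1,2)}
[TSO] allowed = {(0,0,0,0), (0,0,0,2), (0,0,1,2), (0,1,0,0), (0,1,0,2), (0,1,1,2), (1,1,0,0), (1,1,0,2), (1,1,1,2)}
[PSO] allowed = {(0,0,0,0), (0,0,0,2), (0,0,1,0), (0,0,1,2), (0,1,0,0), (0,1,0,2), (0,1,1,0), (0,1,1,2), (1,1,0,0), (1,1,0,2), (1,1,1,0), (1,1,1,2)}
target (0,0,0,0) ∈ {SC,TSO,PSO}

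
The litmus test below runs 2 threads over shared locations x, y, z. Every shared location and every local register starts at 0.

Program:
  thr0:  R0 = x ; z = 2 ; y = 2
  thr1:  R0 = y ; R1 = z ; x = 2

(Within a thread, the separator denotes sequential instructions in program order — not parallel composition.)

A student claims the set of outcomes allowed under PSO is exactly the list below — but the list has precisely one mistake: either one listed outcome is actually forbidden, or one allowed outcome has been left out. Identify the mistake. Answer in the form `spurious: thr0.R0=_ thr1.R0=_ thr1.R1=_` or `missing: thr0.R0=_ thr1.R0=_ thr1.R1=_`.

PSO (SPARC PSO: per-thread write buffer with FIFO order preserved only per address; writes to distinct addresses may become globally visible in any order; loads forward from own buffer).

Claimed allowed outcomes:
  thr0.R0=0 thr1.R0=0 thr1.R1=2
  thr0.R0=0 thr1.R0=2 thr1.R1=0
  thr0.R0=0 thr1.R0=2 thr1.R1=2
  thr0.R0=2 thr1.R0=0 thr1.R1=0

missing: thr0.R0=0 thr1.R0=0 thr1.R1=0

outcome vector order: (thr0.R0,thr1.R0,thr1.R1)
PSO (5): 000; 002; 020; 022; 200
PSO∖claimed = {000}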